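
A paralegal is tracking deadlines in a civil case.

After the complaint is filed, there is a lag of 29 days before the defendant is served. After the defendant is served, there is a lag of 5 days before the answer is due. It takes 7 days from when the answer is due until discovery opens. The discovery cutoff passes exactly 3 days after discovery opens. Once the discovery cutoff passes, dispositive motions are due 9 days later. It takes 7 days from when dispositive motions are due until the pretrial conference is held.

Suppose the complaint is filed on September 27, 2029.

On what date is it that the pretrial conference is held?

November 26, 2029

The complaint is filed: Sep 27, 2029.
The defendant is served: Sep 27, 2029 + 29 days = Oct 26, 2029.
The answer is due: Oct 26, 2029 + 5 days = Oct 31, 2029.
Discovery opens: Oct 31, 2029 + 7 days = Nov 7, 2029.
The discovery cutoff passes: Nov 7, 2029 + 3 days = Nov 10, 2029.
Dispositive motions are due: Nov 10, 2029 + 9 days = Nov 19, 2029.
The pretrial conference is held: Nov 19, 2029 + 7 days = Nov 26, 2029.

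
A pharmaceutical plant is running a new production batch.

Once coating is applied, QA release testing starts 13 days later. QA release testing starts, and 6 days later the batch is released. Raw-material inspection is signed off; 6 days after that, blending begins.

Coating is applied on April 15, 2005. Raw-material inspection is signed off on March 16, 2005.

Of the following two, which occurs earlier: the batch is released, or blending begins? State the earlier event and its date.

Coating is applied: Apr 15, 2005.
QA release testing starts: Apr 15, 2005 + 13 days = Apr 28, 2005.
The batch is released: Apr 28, 2005 + 6 days = May 4, 2005.
Raw-material inspection is signed off: Mar 16, 2005.
Blending begins: Mar 16, 2005 + 6 days = Mar 22, 2005.
Comparing: the batch is released on May 4, 2005 vs blending begins on Mar 22, 2005. Earlier: blending begins.

Blending begins — March 22, 2005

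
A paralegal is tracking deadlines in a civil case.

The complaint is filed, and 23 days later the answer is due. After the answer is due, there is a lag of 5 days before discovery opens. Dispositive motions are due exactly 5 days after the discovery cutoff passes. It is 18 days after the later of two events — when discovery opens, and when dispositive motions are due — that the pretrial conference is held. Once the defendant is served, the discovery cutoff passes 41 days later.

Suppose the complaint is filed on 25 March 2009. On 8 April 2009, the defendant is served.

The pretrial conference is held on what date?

The complaint is filed: Mar 25, 2009.
The answer is due: Mar 25, 2009 + 23 days = Apr 17, 2009.
Discovery opens: Apr 17, 2009 + 5 days = Apr 22, 2009.
The defendant is served: Apr 8, 2009.
The discovery cutoff passes: Apr 8, 2009 + 41 days = May 19, 2009.
Dispositive motions are due: May 19, 2009 + 5 days = May 24, 2009.
Both prerequisites met — discovery opens (Apr 22, 2009), dispositive motions are due (May 24, 2009); the later is May 24, 2009.
The pretrial conference is held: May 24, 2009 + 18 days = Jun 11, 2009.

11 June 2009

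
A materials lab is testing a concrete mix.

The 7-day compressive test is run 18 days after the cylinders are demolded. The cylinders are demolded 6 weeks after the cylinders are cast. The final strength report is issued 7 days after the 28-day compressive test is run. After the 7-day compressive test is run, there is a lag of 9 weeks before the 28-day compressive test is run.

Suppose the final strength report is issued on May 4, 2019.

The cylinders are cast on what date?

Dec 25, 2018

The final strength report is issued: May 4, 2019.
The 28-day compressive test is run: May 4, 2019 − 7 days = Apr 27, 2019.
The 7-day compressive test is run: Apr 27, 2019 − 9 weeks = Feb 23, 2019.
The cylinders are demolded: Feb 23, 2019 − 18 days = Feb 5, 2019.
The cylinders are cast: Feb 5, 2019 − 6 weeks = Dec 25, 2018.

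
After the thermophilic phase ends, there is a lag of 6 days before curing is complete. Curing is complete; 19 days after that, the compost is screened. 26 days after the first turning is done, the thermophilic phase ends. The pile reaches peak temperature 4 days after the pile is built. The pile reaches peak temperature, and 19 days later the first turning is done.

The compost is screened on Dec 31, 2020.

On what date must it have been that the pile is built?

Oct 18, 2020

The compost is screened: Dec 31, 2020.
Curing is complete: Dec 31, 2020 − 19 days = Dec 12, 2020.
The thermophilic phase ends: Dec 12, 2020 − 6 days = Dec 6, 2020.
The first turning is done: Dec 6, 2020 − 26 days = Nov 10, 2020.
The pile reaches peak temperature: Nov 10, 2020 − 19 days = Oct 22, 2020.
The pile is built: Oct 22, 2020 − 4 days = Oct 18, 2020.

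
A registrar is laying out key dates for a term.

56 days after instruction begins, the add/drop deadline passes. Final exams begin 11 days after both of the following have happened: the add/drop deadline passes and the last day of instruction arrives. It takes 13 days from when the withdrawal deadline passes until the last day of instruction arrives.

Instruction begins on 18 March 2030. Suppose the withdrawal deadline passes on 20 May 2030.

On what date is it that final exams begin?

Instruction begins: Mar 18, 2030.
The add/drop deadline passes: Mar 18, 2030 + 56 days = May 13, 2030.
The withdrawal deadline passes: May 20, 2030.
The last day of instruction arrives: May 20, 2030 + 13 days = Jun 2, 2030.
Both prerequisites met — the add/drop deadline passes (May 13, 2030), the last day of instruction arrives (Jun 2, 2030); the later is Jun 2, 2030.
Final exams begin: Jun 2, 2030 + 11 days = Jun 13, 2030.

13 June 2030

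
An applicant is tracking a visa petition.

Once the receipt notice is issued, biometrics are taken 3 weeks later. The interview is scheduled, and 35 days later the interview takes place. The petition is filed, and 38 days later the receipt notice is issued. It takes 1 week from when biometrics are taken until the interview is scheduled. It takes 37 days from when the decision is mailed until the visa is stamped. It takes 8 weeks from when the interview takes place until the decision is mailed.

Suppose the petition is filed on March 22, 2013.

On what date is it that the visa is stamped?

October 2, 2013

The petition is filed: Mar 22, 2013.
The receipt notice is issued: Mar 22, 2013 + 38 days = Apr 29, 2013.
Biometrics are taken: Apr 29, 2013 + 3 weeks = May 20, 2013.
The interview is scheduled: May 20, 2013 + 1 week = May 27, 2013.
The interview takes place: May 27, 2013 + 35 days = Jul 1, 2013.
The decision is mailed: Jul 1, 2013 + 8 weeks = Aug 26, 2013.
The visa is stamped: Aug 26, 2013 + 37 days = Oct 2, 2013.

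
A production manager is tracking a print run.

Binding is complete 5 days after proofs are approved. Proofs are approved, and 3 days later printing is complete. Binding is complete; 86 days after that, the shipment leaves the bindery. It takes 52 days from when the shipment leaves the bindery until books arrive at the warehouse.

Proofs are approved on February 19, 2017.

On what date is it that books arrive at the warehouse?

Proofs are approved: Feb 19, 2017.
Binding is complete: Feb 19, 2017 + 5 days = Feb 24, 2017.
The shipment leaves the bindery: Feb 24, 2017 + 86 days = May 21, 2017.
Books arrive at the warehouse: May 21, 2017 + 52 days = Jul 12, 2017.

July 12, 2017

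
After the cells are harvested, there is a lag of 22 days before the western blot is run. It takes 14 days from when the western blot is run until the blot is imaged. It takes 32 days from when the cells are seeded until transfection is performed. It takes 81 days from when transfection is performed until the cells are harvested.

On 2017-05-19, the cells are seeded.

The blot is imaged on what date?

The cells are seeded: May 19, 2017.
Transfection is performed: May 19, 2017 + 32 days = Jun 20, 2017.
The cells are harvested: Jun 20, 2017 + 81 days = Sep 9, 2017.
The western blot is run: Sep 9, 2017 + 22 days = Oct 1, 2017.
The blot is imaged: Oct 1, 2017 + 14 days = Oct 15, 2017.

2017-10-15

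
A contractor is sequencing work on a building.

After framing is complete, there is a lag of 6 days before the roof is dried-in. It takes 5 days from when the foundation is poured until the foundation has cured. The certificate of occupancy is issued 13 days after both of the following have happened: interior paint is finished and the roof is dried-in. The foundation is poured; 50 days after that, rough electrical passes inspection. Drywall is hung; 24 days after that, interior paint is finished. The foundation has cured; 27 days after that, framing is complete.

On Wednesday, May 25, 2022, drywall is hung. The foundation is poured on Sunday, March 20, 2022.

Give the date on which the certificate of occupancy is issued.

Friday, July 1, 2022

Drywall is hung: May 25, 2022.
Interior paint is finished: May 25, 2022 + 24 days = Jun 18, 2022.
The foundation is poured: Mar 20, 2022.
The foundation has cured: Mar 20, 2022 + 5 days = Mar 25, 2022.
Framing is complete: Mar 25, 2022 + 27 days = Apr 21, 2022.
The roof is dried-in: Apr 21, 2022 + 6 days = Apr 27, 2022.
Both prerequisites met — interior paint is finished (Jun 18, 2022), the roof is dried-in (Apr 27, 2022); the later is Jun 18, 2022.
The certificate of occupancy is issued: Jun 18, 2022 + 13 days = Jul 1, 2022.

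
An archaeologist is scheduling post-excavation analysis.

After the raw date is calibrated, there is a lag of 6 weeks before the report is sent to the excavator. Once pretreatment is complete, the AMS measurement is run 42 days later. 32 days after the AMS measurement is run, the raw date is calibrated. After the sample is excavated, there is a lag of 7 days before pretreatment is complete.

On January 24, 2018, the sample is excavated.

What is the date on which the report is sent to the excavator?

May 27, 2018

The sample is excavated: Jan 24, 2018.
Pretreatment is complete: Jan 24, 2018 + 7 days = Jan 31, 2018.
The AMS measurement is run: Jan 31, 2018 + 42 days = Mar 14, 2018.
The raw date is calibrated: Mar 14, 2018 + 32 days = Apr 15, 2018.
The report is sent to the excavator: Apr 15, 2018 + 6 weeks = May 27, 2018.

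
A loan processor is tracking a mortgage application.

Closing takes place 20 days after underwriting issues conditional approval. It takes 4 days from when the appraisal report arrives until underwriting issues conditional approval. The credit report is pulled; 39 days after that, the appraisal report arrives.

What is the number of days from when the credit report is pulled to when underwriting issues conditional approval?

43 days

Causal path: the credit report is pulled → the appraisal report arrives → underwriting issues conditional approval.
Total delay along the path: 39 + 4 = 43 days.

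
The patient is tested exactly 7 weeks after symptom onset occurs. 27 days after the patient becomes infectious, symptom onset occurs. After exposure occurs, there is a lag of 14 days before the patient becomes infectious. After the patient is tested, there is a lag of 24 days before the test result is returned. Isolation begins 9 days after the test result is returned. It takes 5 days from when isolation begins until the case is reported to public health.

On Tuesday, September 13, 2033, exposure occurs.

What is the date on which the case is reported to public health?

Exposure occurs: Sep 13, 2033.
The patient becomes infectious: Sep 13, 2033 + 14 days = Sep 27, 2033.
Symptom onset occurs: Sep 27, 2033 + 27 days = Oct 24, 2033.
The patient is tested: Oct 24, 2033 + 7 weeks = Dec 12, 2033.
The test result is returned: Dec 12, 2033 + 24 days = Jan 5, 2034.
Isolation begins: Jan 5, 2034 + 9 days = Jan 14, 2034.
The case is reported to public health: Jan 14, 2034 + 5 days = Jan 19, 2034.

Thursday, January 19, 2034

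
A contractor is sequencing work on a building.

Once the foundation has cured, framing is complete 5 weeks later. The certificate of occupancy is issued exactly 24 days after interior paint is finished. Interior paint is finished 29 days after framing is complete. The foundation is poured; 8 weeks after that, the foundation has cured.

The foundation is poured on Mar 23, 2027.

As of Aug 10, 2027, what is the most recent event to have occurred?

The foundation is poured: Mar 23, 2027.
The foundation has cured: Mar 23, 2027 + 8 weeks = May 18, 2027.
Framing is complete: May 18, 2027 + 5 weeks = Jun 22, 2027.
Interior paint is finished: Jun 22, 2027 + 29 days = Jul 21, 2027.
The certificate of occupancy is issued: Jul 21, 2027 + 24 days = Aug 14, 2027.
Aug 10, 2027 falls between when interior paint is finished (Jul 21, 2027) and when the certificate of occupancy is issued (Aug 14, 2027).

Interior paint is finished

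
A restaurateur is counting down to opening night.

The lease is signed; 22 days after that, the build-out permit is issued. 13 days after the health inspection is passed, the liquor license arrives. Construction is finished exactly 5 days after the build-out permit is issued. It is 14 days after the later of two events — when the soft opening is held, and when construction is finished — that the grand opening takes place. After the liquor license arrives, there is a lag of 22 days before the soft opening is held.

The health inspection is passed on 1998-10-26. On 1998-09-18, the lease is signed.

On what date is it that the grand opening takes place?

1998-12-14

The health inspection is passed: Oct 26, 1998.
The liquor license arrives: Oct 26, 1998 + 13 days = Nov 8, 1998.
The soft opening is held: Nov 8, 1998 + 22 days = Nov 30, 1998.
The lease is signed: Sep 18, 1998.
The build-out permit is issued: Sep 18, 1998 + 22 days = Oct 10, 1998.
Construction is finished: Oct 10, 1998 + 5 days = Oct 15, 1998.
Both prerequisites met — the soft opening is held (Nov 30, 1998), construction is finished (Oct 15, 1998); the later is Nov 30, 1998.
The grand opening takes place: Nov 30, 1998 + 14 days = Dec 14, 1998.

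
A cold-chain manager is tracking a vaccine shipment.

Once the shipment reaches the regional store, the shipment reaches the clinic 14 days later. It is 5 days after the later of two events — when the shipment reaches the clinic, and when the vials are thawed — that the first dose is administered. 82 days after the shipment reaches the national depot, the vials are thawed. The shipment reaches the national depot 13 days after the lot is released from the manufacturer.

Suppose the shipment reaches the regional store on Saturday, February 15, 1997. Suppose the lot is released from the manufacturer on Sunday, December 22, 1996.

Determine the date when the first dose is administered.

The shipment reaches the regional store: Feb 15, 1997.
The shipment reaches the clinic: Feb 15, 1997 + 14 days = Mar 1, 1997.
The lot is released from the manufacturer: Dec 22, 1996.
The shipment reaches the national depot: Dec 22, 1996 + 13 days = Jan 4, 1997.
The vials are thawed: Jan 4, 1997 + 82 days = Mar 27, 1997.
Both prerequisites met — the shipment reaches the clinic (Mar 1, 1997), the vials are thawed (Mar 27, 1997); the later is Mar 27, 1997.
The first dose is administered: Mar 27, 1997 + 5 days = Apr 1, 1997.

Tuesday, April 1, 1997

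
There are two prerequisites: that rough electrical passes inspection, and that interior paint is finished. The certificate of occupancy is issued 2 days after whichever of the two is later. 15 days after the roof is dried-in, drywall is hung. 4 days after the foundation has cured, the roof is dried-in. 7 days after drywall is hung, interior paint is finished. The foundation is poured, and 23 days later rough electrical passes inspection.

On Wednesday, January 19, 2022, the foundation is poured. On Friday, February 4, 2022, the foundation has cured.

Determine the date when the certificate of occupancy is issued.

Friday, March 4, 2022

The foundation is poured: Jan 19, 2022.
Rough electrical passes inspection: Jan 19, 2022 + 23 days = Feb 11, 2022.
The foundation has cured: Feb 4, 2022.
The roof is dried-in: Feb 4, 2022 + 4 days = Feb 8, 2022.
Drywall is hung: Feb 8, 2022 + 15 days = Feb 23, 2022.
Interior paint is finished: Feb 23, 2022 + 7 days = Mar 2, 2022.
Both prerequisites met — rough electrical passes inspection (Feb 11, 2022), interior paint is finished (Mar 2, 2022); the later is Mar 2, 2022.
The certificate of occupancy is issued: Mar 2, 2022 + 2 days = Mar 4, 2022.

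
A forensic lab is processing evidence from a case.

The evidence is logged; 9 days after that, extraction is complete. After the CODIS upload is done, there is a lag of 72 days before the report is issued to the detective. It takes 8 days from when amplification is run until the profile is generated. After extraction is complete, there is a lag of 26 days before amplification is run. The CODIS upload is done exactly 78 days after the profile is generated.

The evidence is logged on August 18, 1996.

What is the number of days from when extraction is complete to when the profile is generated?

34 days

Causal path: extraction is complete → amplification is run → the profile is generated.
Total delay along the path: 26 + 8 = 34 days.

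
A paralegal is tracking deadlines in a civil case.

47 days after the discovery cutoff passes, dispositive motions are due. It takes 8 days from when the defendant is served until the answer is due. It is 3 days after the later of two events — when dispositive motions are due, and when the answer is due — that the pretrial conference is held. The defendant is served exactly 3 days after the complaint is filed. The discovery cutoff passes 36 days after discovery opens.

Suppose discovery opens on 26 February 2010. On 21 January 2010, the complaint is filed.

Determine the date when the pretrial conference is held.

Discovery opens: Feb 26, 2010.
The discovery cutoff passes: Feb 26, 2010 + 36 days = Apr 3, 2010.
Dispositive motions are due: Apr 3, 2010 + 47 days = May 20, 2010.
The complaint is filed: Jan 21, 2010.
The defendant is served: Jan 21, 2010 + 3 days = Jan 24, 2010.
The answer is due: Jan 24, 2010 + 8 days = Feb 1, 2010.
Both prerequisites met — dispositive motions are due (May 20, 2010), the answer is due (Feb 1, 2010); the later is May 20, 2010.
The pretrial conference is held: May 20, 2010 + 3 days = May 23, 2010.

23 May 2010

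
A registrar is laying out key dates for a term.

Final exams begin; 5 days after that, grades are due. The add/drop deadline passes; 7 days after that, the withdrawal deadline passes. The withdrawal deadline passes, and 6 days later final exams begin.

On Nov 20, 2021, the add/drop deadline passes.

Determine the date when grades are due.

The add/drop deadline passes: Nov 20, 2021.
The withdrawal deadline passes: Nov 20, 2021 + 7 days = Nov 27, 2021.
Final exams begin: Nov 27, 2021 + 6 days = Dec 3, 2021.
Grades are due: Dec 3, 2021 + 5 days = Dec 8, 2021.

Dec 8, 2021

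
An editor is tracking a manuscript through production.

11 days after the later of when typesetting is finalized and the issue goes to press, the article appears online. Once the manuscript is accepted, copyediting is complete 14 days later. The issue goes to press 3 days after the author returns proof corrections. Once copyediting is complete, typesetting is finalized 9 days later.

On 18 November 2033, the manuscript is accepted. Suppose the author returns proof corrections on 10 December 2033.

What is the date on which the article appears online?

The manuscript is accepted: Nov 18, 2033.
Copyediting is complete: Nov 18, 2033 + 14 days = Dec 2, 2033.
Typesetting is finalized: Dec 2, 2033 + 9 days = Dec 11, 2033.
The author returns proof corrections: Dec 10, 2033.
The issue goes to press: Dec 10, 2033 + 3 days = Dec 13, 2033.
Both prerequisites met — typesetting is finalized (Dec 11, 2033), the issue goes to press (Dec 13, 2033); the later is Dec 13, 2033.
The article appears online: Dec 13, 2033 + 11 days = Dec 24, 2033.

24 December 2033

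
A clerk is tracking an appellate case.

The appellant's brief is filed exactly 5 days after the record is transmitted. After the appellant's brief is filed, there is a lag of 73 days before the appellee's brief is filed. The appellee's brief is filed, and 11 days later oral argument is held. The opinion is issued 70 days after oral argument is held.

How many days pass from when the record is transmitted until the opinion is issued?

159 days

Causal path: the record is transmitted → the appellant's brief is filed → the appellee's brief is filed → oral argument is held → the opinion is issued.
Total delay along the path: 5 + 73 + 11 + 70 = 159 days.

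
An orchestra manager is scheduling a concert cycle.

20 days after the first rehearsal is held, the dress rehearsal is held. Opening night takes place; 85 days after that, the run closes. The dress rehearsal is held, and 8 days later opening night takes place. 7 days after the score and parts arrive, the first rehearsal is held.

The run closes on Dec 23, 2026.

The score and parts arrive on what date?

The run closes: Dec 23, 2026.
Opening night takes place: Dec 23, 2026 − 85 days = Sep 29, 2026.
The dress rehearsal is held: Sep 29, 2026 − 8 days = Sep 21, 2026.
The first rehearsal is held: Sep 21, 2026 − 20 days = Sep 1, 2026.
The score and parts arrive: Sep 1, 2026 − 7 days = Aug 25, 2026.

Aug 25, 2026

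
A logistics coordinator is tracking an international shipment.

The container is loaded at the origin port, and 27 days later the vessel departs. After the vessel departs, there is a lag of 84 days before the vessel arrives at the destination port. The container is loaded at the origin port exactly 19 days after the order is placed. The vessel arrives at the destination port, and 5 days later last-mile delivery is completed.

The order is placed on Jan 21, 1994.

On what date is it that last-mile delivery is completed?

The order is placed: Jan 21, 1994.
The container is loaded at the origin port: Jan 21, 1994 + 19 days = Feb 9, 1994.
The vessel departs: Feb 9, 1994 + 27 days = Mar 8, 1994.
The vessel arrives at the destination port: Mar 8, 1994 + 84 days = May 31, 1994.
Last-mile delivery is completed: May 31, 1994 + 5 days = Jun 5, 1994.

Jun 5, 1994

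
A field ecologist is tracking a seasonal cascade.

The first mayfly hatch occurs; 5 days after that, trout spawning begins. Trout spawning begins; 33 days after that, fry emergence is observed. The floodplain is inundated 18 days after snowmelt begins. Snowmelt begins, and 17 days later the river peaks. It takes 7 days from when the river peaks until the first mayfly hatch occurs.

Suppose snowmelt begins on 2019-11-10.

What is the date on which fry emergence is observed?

2020-01-11

Snowmelt begins: Nov 10, 2019.
The river peaks: Nov 10, 2019 + 17 days = Nov 27, 2019.
The first mayfly hatch occurs: Nov 27, 2019 + 7 days = Dec 4, 2019.
Trout spawning begins: Dec 4, 2019 + 5 days = Dec 9, 2019.
Fry emergence is observed: Dec 9, 2019 + 33 days = Jan 11, 2020.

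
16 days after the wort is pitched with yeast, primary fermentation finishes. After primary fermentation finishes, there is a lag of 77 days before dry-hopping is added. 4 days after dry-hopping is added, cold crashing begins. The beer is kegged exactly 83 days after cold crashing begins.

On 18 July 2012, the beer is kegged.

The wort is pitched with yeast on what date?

The beer is kegged: Jul 18, 2012.
Cold crashing begins: Jul 18, 2012 − 83 days = Apr 26, 2012.
Dry-hopping is added: Apr 26, 2012 − 4 days = Apr 22, 2012.
Primary fermentation finishes: Apr 22, 2012 − 77 days = Feb 5, 2012.
The wort is pitched with yeast: Feb 5, 2012 − 16 days = Jan 20, 2012.

20 January 2012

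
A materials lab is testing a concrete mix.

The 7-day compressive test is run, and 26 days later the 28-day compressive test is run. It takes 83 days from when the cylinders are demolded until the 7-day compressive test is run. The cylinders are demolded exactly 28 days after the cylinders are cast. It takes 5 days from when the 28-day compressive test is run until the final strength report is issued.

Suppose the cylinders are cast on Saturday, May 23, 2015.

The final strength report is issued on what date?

Monday, October 12, 2015

The cylinders are cast: May 23, 2015.
The cylinders are demolded: May 23, 2015 + 28 days = Jun 20, 2015.
The 7-day compressive test is run: Jun 20, 2015 + 83 days = Sep 11, 2015.
The 28-day compressive test is run: Sep 11, 2015 + 26 days = Oct 7, 2015.
The final strength report is issued: Oct 7, 2015 + 5 days = Oct 12, 2015.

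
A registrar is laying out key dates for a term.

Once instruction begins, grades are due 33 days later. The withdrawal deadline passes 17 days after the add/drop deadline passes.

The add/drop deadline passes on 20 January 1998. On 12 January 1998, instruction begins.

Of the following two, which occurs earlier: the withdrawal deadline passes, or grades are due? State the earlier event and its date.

The add/drop deadline passes: Jan 20, 1998.
The withdrawal deadline passes: Jan 20, 1998 + 17 days = Feb 6, 1998.
Instruction begins: Jan 12, 1998.
Grades are due: Jan 12, 1998 + 33 days = Feb 14, 1998.
Comparing: the withdrawal deadline passes on Feb 6, 1998 vs grades are due on Feb 14, 1998. Earlier: the withdrawal deadline passes.

The withdrawal deadline passes — 6 February 1998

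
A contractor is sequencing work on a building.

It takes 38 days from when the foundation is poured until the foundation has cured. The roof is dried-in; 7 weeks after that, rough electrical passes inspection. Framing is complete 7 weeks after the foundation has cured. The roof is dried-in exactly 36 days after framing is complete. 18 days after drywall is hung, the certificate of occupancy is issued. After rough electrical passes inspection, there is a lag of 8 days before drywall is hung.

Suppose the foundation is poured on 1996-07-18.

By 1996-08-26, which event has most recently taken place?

The foundation is poured: Jul 18, 1996.
The foundation has cured: Jul 18, 1996 + 38 days = Aug 25, 1996.
Framing is complete: Aug 25, 1996 + 7 weeks = Oct 13, 1996.
The roof is dried-in: Oct 13, 1996 + 36 days = Nov 18, 1996.
Rough electrical passes inspection: Nov 18, 1996 + 7 weeks = Jan 6, 1997.
Drywall is hung: Jan 6, 1997 + 8 days = Jan 14, 1997.
The certificate of occupancy is issued: Jan 14, 1997 + 18 days = Feb 1, 1997.
Aug 26, 1996 falls between when the foundation has cured (Aug 25, 1996) and when framing is complete (Oct 13, 1996).

The foundation has cured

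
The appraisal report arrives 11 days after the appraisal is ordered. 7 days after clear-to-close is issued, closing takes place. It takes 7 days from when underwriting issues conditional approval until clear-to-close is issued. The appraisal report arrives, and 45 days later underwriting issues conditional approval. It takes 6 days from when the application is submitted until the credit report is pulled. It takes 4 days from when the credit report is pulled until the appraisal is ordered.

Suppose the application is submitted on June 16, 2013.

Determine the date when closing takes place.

September 4, 2013

The application is submitted: Jun 16, 2013.
The credit report is pulled: Jun 16, 2013 + 6 days = Jun 22, 2013.
The appraisal is ordered: Jun 22, 2013 + 4 days = Jun 26, 2013.
The appraisal report arrives: Jun 26, 2013 + 11 days = Jul 7, 2013.
Underwriting issues conditional approval: Jul 7, 2013 + 45 days = Aug 21, 2013.
Clear-to-close is issued: Aug 21, 2013 + 7 days = Aug 28, 2013.
Closing takes place: Aug 28, 2013 + 7 days = Sep 4, 2013.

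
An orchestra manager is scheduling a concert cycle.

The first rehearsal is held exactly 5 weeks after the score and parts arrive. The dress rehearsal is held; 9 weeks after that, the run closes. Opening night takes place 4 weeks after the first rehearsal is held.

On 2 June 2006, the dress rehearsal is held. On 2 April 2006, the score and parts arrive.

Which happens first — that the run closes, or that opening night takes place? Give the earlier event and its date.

The dress rehearsal is held: Jun 2, 2006.
The run closes: Jun 2, 2006 + 9 weeks = Aug 4, 2006.
The score and parts arrive: Apr 2, 2006.
The first rehearsal is held: Apr 2, 2006 + 5 weeks = May 7, 2006.
Opening night takes place: May 7, 2006 + 4 weeks = Jun 4, 2006.
Comparing: the run closes on Aug 4, 2006 vs opening night takes place on Jun 4, 2006. Earlier: opening night takes place.

Opening night takes place — 4 June 2006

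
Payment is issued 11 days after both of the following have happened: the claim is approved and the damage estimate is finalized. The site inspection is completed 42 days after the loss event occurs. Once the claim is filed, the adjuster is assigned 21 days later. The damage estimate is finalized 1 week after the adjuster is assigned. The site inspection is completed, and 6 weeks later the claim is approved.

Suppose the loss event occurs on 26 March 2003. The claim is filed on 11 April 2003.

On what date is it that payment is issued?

The loss event occurs: Mar 26, 2003.
The site inspection is completed: Mar 26, 2003 + 42 days = May 7, 2003.
The claim is approved: May 7, 2003 + 6 weeks = Jun 18, 2003.
The claim is filed: Apr 11, 2003.
The adjuster is assigned: Apr 11, 2003 + 21 days = May 2, 2003.
The damage estimate is finalized: May 2, 2003 + 1 week = May 9, 2003.
Both prerequisites met — the claim is approved (Jun 18, 2003), the damage estimate is finalized (May 9, 2003); the later is Jun 18, 2003.
Payment is issued: Jun 18, 2003 + 11 days = Jun 29, 2003.

29 June 2003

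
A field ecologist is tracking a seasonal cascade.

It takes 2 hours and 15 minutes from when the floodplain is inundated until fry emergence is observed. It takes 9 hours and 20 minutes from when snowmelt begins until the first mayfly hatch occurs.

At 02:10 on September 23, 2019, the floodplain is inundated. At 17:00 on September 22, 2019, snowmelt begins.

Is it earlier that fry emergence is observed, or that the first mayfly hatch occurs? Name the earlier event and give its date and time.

The floodplain is inundated: 02:10 Sep 23, 2019.
Fry emergence is observed: 02:10 Sep 23, 2019 + 2h15m = 04:25 Sep 23, 2019.
Snowmelt begins: 17:00 Sep 22, 2019.
The first mayfly hatch occurs: 17:00 Sep 22, 2019 + 9h20m = 02:20 Sep 23, 2019.
Comparing: fry emergence is observed at 04:25 Sep 23, 2019 vs the first mayfly hatch occurs at 02:20 Sep 23, 2019. Earlier: the first mayfly hatch occurs.

The first mayfly hatch occurs — 02:20 on September 23, 2019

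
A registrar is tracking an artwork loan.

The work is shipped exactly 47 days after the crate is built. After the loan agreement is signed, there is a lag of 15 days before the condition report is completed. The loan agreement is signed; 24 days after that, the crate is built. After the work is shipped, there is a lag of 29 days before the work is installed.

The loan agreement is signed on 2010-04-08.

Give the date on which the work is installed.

2010-07-17

The loan agreement is signed: Apr 8, 2010.
The crate is built: Apr 8, 2010 + 24 days = May 2, 2010.
The work is shipped: May 2, 2010 + 47 days = Jun 18, 2010.
The work is installed: Jun 18, 2010 + 29 days = Jul 17, 2010.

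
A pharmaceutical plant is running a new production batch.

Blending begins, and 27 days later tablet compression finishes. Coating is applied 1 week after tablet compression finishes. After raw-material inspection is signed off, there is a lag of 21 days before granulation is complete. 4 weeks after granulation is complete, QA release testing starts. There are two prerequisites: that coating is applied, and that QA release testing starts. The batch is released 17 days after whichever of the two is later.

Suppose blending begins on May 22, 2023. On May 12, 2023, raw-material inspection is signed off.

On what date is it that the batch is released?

Jul 17, 2023

Blending begins: May 22, 2023.
Tablet compression finishes: May 22, 2023 + 27 days = Jun 18, 2023.
Coating is applied: Jun 18, 2023 + 1 week = Jun 25, 2023.
Raw-material inspection is signed off: May 12, 2023.
Granulation is complete: May 12, 2023 + 21 days = Jun 2, 2023.
QA release testing starts: Jun 2, 2023 + 4 weeks = Jun 30, 2023.
Both prerequisites met — coating is applied (Jun 25, 2023), QA release testing starts (Jun 30, 2023); the later is Jun 30, 2023.
The batch is released: Jun 30, 2023 + 17 days = Jul 17, 2023.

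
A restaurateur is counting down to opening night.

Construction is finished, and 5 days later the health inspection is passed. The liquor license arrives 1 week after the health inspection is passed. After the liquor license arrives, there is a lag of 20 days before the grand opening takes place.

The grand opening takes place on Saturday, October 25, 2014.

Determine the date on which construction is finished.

The grand opening takes place: Oct 25, 2014.
The liquor license arrives: Oct 25, 2014 − 20 days = Oct 5, 2014.
The health inspection is passed: Oct 5, 2014 − 1 week = Sep 28, 2014.
Construction is finished: Sep 28, 2014 − 5 days = Sep 23, 2014.

Tuesday, September 23, 2014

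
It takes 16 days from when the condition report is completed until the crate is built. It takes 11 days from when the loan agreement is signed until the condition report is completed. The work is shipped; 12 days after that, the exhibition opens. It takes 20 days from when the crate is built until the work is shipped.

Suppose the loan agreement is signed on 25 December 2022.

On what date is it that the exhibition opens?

The loan agreement is signed: Dec 25, 2022.
The condition report is completed: Dec 25, 2022 + 11 days = Jan 5, 2023.
The crate is built: Jan 5, 2023 + 16 days = Jan 21, 2023.
The work is shipped: Jan 21, 2023 + 20 days = Feb 10, 2023.
The exhibition opens: Feb 10, 2023 + 12 days = Feb 22, 2023.

22 February 2023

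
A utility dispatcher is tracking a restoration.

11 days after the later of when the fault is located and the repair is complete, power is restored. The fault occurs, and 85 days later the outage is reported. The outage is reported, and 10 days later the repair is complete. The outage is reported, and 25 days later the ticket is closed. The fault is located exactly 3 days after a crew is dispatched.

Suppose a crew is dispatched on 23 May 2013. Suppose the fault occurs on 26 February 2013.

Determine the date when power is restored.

12 June 2013

A crew is dispatched: May 23, 2013.
The fault is located: May 23, 2013 + 3 days = May 26, 2013.
The fault occurs: Feb 26, 2013.
The outage is reported: Feb 26, 2013 + 85 days = May 22, 2013.
The repair is complete: May 22, 2013 + 10 days = Jun 1, 2013.
Both prerequisites met — the fault is located (May 26, 2013), the repair is complete (Jun 1, 2013); the later is Jun 1, 2013.
Power is restored: Jun 1, 2013 + 11 days = Jun 12, 2013.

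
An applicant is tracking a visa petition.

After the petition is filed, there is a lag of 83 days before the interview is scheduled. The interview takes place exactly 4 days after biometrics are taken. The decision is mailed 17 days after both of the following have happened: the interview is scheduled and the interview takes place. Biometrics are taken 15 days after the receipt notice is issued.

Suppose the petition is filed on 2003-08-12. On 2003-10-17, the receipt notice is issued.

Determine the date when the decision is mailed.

The petition is filed: Aug 12, 2003.
The interview is scheduled: Aug 12, 2003 + 83 days = Nov 3, 2003.
The receipt notice is issued: Oct 17, 2003.
Biometrics are taken: Oct 17, 2003 + 15 days = Nov 1, 2003.
The interview takes place: Nov 1, 2003 + 4 days = Nov 5, 2003.
Both prerequisites met — the interview is scheduled (Nov 3, 2003), the interview takes place (Nov 5, 2003); the later is Nov 5, 2003.
The decision is mailed: Nov 5, 2003 + 17 days = Nov 22, 2003.

2003-11-22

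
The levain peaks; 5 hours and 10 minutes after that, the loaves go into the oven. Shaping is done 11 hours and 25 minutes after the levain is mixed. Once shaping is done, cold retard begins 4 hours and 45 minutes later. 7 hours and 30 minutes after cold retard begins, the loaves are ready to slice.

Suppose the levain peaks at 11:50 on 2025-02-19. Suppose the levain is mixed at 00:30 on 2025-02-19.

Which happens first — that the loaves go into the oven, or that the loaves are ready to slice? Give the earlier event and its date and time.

The loaves go into the oven — 17:00 on 2025-02-19

The levain peaks: 11:50 Feb 19, 2025.
The loaves go into the oven: 11:50 Feb 19, 2025 + 5h10m = 17:00 Feb 19, 2025.
The levain is mixed: 00:30 Feb 19, 2025.
Shaping is done: 00:30 Feb 19, 2025 + 11h25m = 11:55 Feb 19, 2025.
Cold retard begins: 11:55 Feb 19, 2025 + 4h45m = 16:40 Feb 19, 2025.
The loaves are ready to slice: 16:40 Feb 19, 2025 + 7h30m = 00:10 Feb 20, 2025.
Comparing: the loaves go into the oven at 17:00 Feb 19, 2025 vs the loaves are ready to slice at 00:10 Feb 20, 2025. Earlier: the loaves go into the oven.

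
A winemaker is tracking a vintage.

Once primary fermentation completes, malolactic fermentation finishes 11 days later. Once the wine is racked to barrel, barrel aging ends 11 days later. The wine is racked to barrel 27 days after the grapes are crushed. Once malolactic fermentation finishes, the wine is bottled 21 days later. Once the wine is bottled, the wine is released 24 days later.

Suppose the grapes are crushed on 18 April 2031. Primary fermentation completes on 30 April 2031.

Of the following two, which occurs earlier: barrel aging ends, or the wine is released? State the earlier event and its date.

Barrel aging ends — 26 May 2031

The grapes are crushed: Apr 18, 2031.
The wine is racked to barrel: Apr 18, 2031 + 27 days = May 15, 2031.
Barrel aging ends: May 15, 2031 + 11 days = May 26, 2031.
Primary fermentation completes: Apr 30, 2031.
Malolactic fermentation finishes: Apr 30, 2031 + 11 days = May 11, 2031.
The wine is bottled: May 11, 2031 + 21 days = Jun 1, 2031.
The wine is released: Jun 1, 2031 + 24 days = Jun 25, 2031.
Comparing: barrel aging ends on May 26, 2031 vs the wine is released on Jun 25, 2031. Earlier: barrel aging ends.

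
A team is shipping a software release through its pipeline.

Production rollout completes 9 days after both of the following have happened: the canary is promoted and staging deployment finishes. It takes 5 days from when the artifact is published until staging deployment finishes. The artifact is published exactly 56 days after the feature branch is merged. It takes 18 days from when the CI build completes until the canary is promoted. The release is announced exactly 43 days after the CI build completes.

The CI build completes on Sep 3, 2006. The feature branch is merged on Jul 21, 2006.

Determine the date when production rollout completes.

The CI build completes: Sep 3, 2006.
The canary is promoted: Sep 3, 2006 + 18 days = Sep 21, 2006.
The feature branch is merged: Jul 21, 2006.
The artifact is published: Jul 21, 2006 + 56 days = Sep 15, 2006.
Staging deployment finishes: Sep 15, 2006 + 5 days = Sep 20, 2006.
Both prerequisites met — the canary is promoted (Sep 21, 2006), staging deployment finishes (Sep 20, 2006); the later is Sep 21, 2006.
Production rollout completes: Sep 21, 2006 + 9 days = Sep 30, 2006.

Sep 30, 2006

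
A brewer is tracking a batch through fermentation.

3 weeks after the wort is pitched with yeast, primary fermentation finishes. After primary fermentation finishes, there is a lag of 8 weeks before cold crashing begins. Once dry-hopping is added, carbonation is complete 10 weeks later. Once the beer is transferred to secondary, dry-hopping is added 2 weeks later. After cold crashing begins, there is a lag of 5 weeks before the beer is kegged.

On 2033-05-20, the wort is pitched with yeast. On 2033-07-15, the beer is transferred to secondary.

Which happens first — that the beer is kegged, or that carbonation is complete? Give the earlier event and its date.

The wort is pitched with yeast: May 20, 2033.
Primary fermentation finishes: May 20, 2033 + 3 weeks = Jun 10, 2033.
Cold crashing begins: Jun 10, 2033 + 8 weeks = Aug 5, 2033.
The beer is kegged: Aug 5, 2033 + 5 weeks = Sep 9, 2033.
The beer is transferred to secondary: Jul 15, 2033.
Dry-hopping is added: Jul 15, 2033 + 2 weeks = Jul 29, 2033.
Carbonation is complete: Jul 29, 2033 + 10 weeks = Oct 7, 2033.
Comparing: the beer is kegged on Sep 9, 2033 vs carbonation is complete on Oct 7, 2033. Earlier: the beer is kegged.

The beer is kegged — 2033-09-09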